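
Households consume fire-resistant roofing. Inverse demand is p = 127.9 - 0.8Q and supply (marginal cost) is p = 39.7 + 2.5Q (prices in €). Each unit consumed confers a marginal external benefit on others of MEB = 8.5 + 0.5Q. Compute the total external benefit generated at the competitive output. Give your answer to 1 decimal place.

€405.8

Market equilibrium (private): 39.7 + 2.5Q = 127.9 - 0.8Q → Q_m = 26.7273.
Total external benefit = ∫₀^{Q_m} (8.5 + 0.5Q) dQ = 8.5×26.7273 + ½×0.5×26.7273² = 405.7692.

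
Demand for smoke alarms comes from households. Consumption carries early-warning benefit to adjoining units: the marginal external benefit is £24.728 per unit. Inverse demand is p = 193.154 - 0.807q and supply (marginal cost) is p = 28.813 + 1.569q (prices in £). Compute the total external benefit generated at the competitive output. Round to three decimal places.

£1710.364

Market equilibrium (private): 28.813 + 1.569q = 193.154 - 0.807q → q_m = 69.1671.
Total external benefit = MEB × q_m = 24.728 × 69.1671 = 1710.3640.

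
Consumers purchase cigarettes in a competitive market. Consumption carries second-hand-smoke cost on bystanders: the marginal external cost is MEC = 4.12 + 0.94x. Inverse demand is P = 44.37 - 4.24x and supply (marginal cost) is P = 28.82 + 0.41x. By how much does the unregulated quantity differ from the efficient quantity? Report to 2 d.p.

1.30 units

Market equilibrium (private): 28.82 + 0.41x = 44.37 - 4.24x → x_m = 3.3441.
Social marginal benefit = demand − MEC = 40.25 - 5.18x.
Set SMB = MC: 40.25 - 5.18x = 28.82 + 0.41x → x* = 2.0447.
Gap = |3.3441 − 2.0447| = 1.2994.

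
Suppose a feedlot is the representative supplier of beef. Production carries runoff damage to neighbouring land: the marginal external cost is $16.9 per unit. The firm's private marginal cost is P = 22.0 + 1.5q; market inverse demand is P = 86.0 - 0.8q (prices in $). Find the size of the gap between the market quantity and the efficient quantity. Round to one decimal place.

7.3 units

Market equilibrium (private): 22.0 + 1.5q = 86.0 - 0.8q → q_m = 27.8261.
Social marginal cost = private MC + MEC = 38.9 + 1.5q.
Set SMC = demand: 38.9 + 1.5q = 86.0 - 0.8q → q* = 20.4783.
Gap = |27.8261 − 20.4783| = 7.3478.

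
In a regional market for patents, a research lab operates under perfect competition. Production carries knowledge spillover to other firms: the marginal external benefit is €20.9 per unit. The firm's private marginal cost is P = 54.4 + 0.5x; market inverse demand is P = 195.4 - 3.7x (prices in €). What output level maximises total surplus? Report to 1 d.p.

Social marginal cost = private MC − MEB = 33.5 + 0.5x.
Set SMC = demand: 33.5 + 0.5x = 195.4 - 3.7x → x* = 38.5476.

x* = 38.5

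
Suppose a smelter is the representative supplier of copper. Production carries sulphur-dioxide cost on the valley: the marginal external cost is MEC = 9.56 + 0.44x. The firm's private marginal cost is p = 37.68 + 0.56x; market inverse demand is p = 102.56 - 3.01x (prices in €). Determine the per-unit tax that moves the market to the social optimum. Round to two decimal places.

tax = €15.63 per unit

Social marginal cost = private MC + MEC = 47.24 + x.
Set SMC = demand: 47.24 + x = 102.56 - 3.01x → x* = 13.7955.
The Pigouvian tax equals MEC at x*: 9.56 + 0.44×13.7955 = 15.6300.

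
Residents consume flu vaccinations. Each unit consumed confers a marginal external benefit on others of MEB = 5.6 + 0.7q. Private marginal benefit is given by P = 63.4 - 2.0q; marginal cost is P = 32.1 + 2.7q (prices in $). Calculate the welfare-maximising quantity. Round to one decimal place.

Social marginal benefit = demand + MEB = 69.0 - 1.3q.
Set SMB = MC: 69.0 - 1.3q = 32.1 + 2.7q → q* = 9.2250.

q* = 9.2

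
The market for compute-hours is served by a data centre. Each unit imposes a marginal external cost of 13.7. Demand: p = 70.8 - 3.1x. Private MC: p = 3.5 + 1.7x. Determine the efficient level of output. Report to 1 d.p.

x* = 11.2

Social marginal cost = private MC + MEC = 17.2 + 1.7x.
Set SMC = demand: 17.2 + 1.7x = 70.8 - 3.1x → x* = 11.1667.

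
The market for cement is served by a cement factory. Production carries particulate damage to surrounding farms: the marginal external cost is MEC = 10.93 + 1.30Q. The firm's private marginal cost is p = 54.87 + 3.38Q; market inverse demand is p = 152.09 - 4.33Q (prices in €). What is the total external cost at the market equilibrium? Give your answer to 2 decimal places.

€241.17

Market equilibrium (private): 54.87 + 3.38Q = 152.09 - 4.33Q → Q_m = 12.6096.
Total external cost = ∫₀^{Q_m} (10.93 + 1.30Q) dQ = 10.93×12.6096 + ½×1.30×12.6096² = 241.1742.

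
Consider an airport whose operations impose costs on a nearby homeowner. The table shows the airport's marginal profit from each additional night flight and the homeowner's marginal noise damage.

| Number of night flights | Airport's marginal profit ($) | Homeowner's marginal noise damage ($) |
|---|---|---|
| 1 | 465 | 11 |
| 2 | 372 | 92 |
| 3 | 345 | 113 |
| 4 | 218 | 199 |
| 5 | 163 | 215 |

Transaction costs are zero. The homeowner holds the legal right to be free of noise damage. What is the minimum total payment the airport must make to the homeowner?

Efficient level: marginal profit ≥ marginal noise damage through level 4, so k* = 4.
With the homeowner holding the right, the airport must at least compensate total damage at k*: 11 + 92 + 113 + 199 = 415.

$415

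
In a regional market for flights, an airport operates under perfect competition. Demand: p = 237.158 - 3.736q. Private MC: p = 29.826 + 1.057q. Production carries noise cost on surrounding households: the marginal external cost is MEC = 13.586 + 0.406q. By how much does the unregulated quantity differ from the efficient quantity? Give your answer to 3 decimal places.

5.991 units

Market equilibrium (private): 29.826 + 1.057q = 237.158 - 3.736q → q_m = 43.2573.
Social marginal cost = private MC + MEC = 43.412 + 1.463q.
Set SMC = demand: 43.412 + 1.463q = 237.158 - 3.736q → q* = 37.2660.
Gap = |43.2573 − 37.2660| = 5.9913.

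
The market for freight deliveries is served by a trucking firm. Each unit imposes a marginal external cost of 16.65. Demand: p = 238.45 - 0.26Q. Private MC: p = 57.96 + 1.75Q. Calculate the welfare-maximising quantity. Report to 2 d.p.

Social marginal cost = private MC + MEC = 74.61 + 1.75Q.
Set SMC = demand: 74.61 + 1.75Q = 238.45 - 0.26Q → Q* = 81.5124.

Q* = 81.51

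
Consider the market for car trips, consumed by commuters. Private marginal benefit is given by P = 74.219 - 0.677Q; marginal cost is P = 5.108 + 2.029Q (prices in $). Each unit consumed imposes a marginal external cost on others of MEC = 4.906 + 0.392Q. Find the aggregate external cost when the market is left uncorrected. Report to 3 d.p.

Market equilibrium (private): 5.108 + 2.029Q = 74.219 - 0.677Q → Q_m = 25.5399.
Total external cost = ∫₀^{Q_m} (4.906 + 0.392Q) dQ = 4.906×25.5399 + ½×0.392×25.5399² = 253.1469.

$253.147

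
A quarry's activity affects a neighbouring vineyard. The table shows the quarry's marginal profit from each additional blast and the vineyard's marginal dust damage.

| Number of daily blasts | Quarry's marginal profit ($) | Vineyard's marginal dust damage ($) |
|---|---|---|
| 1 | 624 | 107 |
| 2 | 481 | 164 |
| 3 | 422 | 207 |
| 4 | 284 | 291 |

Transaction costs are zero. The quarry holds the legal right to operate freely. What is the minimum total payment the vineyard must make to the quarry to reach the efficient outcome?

Left alone the quarry would choose level 4 (marginal profit stays positive).
Efficient level: k* = 3 (marginal profit ≥ marginal dust damage through 3).
The vineyard must at least cover the quarry's forgone profit from cutting 4→3: 284 = 284.

$284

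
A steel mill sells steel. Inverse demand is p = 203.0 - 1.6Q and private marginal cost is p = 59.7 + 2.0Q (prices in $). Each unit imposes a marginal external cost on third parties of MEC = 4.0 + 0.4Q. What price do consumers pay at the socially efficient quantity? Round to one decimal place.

Social marginal cost = private MC + MEC = 63.7 + 2.4Q.
Set SMC = demand: 63.7 + 2.4Q = 203.0 - 1.6Q → Q* = 34.8250.
Consumer price on the demand curve at Q*: 203.0 − 1.6×34.8250 = 147.2800.

P = $147.3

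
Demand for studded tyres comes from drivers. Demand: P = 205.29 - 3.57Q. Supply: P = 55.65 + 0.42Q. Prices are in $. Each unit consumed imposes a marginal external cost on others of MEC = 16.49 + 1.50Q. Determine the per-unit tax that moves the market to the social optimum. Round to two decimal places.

tax = $52.87 per unit

Social marginal benefit = demand − MEC = 188.80 - 5.07Q.
Set SMB = MC: 188.80 - 5.07Q = 55.65 + 0.42Q → Q* = 24.2532.
The Pigouvian tax equals MEC at Q*: 16.49 + 1.50×24.2532 = 52.8698.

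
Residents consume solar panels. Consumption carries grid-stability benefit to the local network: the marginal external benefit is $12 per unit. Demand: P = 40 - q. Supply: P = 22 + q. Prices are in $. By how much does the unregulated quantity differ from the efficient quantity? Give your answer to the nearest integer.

6 units

Market equilibrium (private): 22 + q = 40 - q → q_m = 9.0000.
Social marginal benefit = demand + MEB = 52 - q.
Set SMB = MC: 52 - q = 22 + q → q* = 15.0000.
Gap = |9.0000 − 15.0000| = 6.0000.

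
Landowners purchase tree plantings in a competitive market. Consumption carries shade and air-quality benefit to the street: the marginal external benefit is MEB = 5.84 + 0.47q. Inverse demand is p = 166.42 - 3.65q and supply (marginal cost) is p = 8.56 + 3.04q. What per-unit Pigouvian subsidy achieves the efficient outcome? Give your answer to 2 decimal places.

Social marginal benefit = demand + MEB = 172.26 - 3.18q.
Set SMB = MC: 172.26 - 3.18q = 8.56 + 3.04q → q* = 26.3183.
The Pigouvian subsidy equals MEB at q*: 5.84 + 0.47×26.3183 = 18.2096.

subsidy = 18.21 per unit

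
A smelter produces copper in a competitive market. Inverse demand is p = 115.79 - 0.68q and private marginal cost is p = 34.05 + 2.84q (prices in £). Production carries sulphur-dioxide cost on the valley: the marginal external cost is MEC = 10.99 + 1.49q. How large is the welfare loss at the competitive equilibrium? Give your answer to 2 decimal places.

DWL = £207.43

Market equilibrium (private): 34.05 + 2.84q = 115.79 - 0.68q → q_m = 23.2216.
Social marginal cost = private MC + MEC = 45.04 + 4.33q.
Set SMC = demand: 45.04 + 4.33q = 115.79 - 0.68q → q* = 14.1218.
The loss is the area between SMC and demand from q* to q_m; with linear curves that's a triangle of height MEC(q_m).
DWL = ½ × 9.0998 × 45.5902 = 207.4309.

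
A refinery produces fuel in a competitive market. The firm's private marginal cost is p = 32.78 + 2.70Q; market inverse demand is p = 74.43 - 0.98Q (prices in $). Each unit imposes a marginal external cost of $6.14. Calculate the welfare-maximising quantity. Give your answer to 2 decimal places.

Q* = 9.65

Social marginal cost = private MC + MEC = 38.92 + 2.70Q.
Set SMC = demand: 38.92 + 2.70Q = 74.43 - 0.98Q → Q* = 9.6495.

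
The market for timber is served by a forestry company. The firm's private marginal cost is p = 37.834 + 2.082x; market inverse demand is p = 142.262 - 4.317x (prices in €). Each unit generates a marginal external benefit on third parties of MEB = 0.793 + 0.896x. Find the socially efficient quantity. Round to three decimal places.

x* = 19.121

Social marginal cost = private MC − MEB = 37.041 + 1.186x.
Set SMC = demand: 37.041 + 1.186x = 142.262 - 4.317x → x* = 19.1207.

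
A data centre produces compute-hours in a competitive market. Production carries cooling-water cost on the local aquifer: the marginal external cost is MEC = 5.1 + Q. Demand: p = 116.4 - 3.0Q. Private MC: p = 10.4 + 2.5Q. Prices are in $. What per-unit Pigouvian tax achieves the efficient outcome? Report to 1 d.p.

Social marginal cost = private MC + MEC = 15.5 + 3.5Q.
Set SMC = demand: 15.5 + 3.5Q = 116.4 - 3.0Q → Q* = 15.5231.
The Pigouvian tax equals MEC at Q*: 5.1 + 1.0×15.5231 = 20.6231.

tax = $20.6 per unit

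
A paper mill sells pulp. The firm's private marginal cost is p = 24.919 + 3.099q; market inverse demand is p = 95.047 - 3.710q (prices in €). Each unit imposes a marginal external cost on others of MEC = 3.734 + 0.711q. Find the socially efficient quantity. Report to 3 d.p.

Social marginal cost = private MC + MEC = 28.653 + 3.810q.
Set SMC = demand: 28.653 + 3.810q = 95.047 - 3.710q → q* = 8.8290.

q* = 8.829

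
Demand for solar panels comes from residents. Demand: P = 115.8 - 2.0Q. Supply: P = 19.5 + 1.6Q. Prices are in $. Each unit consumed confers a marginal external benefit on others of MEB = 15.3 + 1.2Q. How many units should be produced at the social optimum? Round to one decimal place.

Social marginal benefit = demand + MEB = 131.1 - 0.8Q.
Set SMB = MC: 131.1 - 0.8Q = 19.5 + 1.6Q → Q* = 46.5000.

Q* = 46.5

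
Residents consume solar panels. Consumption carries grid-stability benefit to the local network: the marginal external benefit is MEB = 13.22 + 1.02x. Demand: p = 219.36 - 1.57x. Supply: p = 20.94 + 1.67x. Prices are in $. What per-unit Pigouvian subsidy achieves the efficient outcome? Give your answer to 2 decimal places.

Social marginal benefit = demand + MEB = 232.58 - 0.55x.
Set SMB = MC: 232.58 - 0.55x = 20.94 + 1.67x → x* = 95.3333.
The Pigouvian subsidy equals MEB at x*: 13.22 + 1.02×95.3333 = 110.4600.

subsidy = $110.46 per unit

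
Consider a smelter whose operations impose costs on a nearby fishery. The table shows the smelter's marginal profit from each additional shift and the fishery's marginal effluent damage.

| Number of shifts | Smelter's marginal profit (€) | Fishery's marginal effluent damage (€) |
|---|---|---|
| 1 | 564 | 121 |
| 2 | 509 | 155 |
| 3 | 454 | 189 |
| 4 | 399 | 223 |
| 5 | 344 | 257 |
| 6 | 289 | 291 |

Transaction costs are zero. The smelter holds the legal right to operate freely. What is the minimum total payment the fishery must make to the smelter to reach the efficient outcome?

€289

Left alone the smelter would choose level 6 (marginal profit stays positive).
Efficient level: k* = 5 (marginal profit ≥ marginal effluent damage through 5).
The fishery must at least cover the smelter's forgone profit from cutting 6→5: 289 = 289.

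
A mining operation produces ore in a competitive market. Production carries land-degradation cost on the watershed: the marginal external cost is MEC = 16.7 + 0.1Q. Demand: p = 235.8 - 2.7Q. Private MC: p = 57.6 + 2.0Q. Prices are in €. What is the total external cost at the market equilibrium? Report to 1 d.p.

Market equilibrium (private): 57.6 + 2.0Q = 235.8 - 2.7Q → Q_m = 37.9149.
Total external cost = ∫₀^{Q_m} (16.7 + 0.1Q) dQ = 16.7×37.9149 + ½×0.1×37.9149² = 705.0558.

€705.1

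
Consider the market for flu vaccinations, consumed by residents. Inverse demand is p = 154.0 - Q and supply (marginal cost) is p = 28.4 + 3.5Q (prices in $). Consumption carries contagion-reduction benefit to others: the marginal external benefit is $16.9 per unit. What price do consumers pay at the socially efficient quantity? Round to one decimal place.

Social marginal benefit = demand + MEB = 170.9 - Q.
Set SMB = MC: 170.9 - Q = 28.4 + 3.5Q → Q* = 31.6667.
Consumer price on the demand curve at Q*: 154.0 − 1.0×31.6667 = 122.3333.

P = $122.3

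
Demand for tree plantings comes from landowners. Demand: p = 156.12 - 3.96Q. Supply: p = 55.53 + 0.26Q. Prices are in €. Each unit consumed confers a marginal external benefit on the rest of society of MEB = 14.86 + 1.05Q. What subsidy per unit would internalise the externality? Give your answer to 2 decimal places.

Social marginal benefit = demand + MEB = 170.98 - 2.91Q.
Set SMB = MC: 170.98 - 2.91Q = 55.53 + 0.26Q → Q* = 36.4196.
The Pigouvian subsidy equals MEB at Q*: 14.86 + 1.05×36.4196 = 53.1006.

subsidy = €53.10 per unit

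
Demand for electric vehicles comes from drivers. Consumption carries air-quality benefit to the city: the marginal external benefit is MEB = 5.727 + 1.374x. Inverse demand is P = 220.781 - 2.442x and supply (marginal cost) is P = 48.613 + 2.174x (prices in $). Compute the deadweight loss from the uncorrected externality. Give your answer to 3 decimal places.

Market equilibrium (private): 48.613 + 2.174x = 220.781 - 2.442x → x_m = 37.2981.
Social marginal benefit = demand + MEB = 226.508 - 1.068x.
Set SMB = MC: 226.508 - 1.068x = 48.613 + 2.174x → x* = 54.8720.
Height of the DWL triangle at x_m is SMB(x_m) − MC(x_m) = MEB(x_m) = 56.9746.
DWL = ½ × 17.5739 × 56.9746 = 500.6330.

DWL = $500.633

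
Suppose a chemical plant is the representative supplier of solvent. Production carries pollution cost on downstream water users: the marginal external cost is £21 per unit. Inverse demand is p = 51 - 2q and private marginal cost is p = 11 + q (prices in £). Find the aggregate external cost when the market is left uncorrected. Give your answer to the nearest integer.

Market equilibrium (private): 11 + q = 51 - 2q → q_m = 13.3333.
Total external cost = MEC × q_m = 21 × 13.3333 = 279.9993.

£280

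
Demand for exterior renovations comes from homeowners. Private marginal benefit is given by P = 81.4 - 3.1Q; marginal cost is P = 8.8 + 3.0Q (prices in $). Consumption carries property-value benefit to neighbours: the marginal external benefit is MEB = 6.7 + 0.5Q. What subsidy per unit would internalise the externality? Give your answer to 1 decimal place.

subsidy = $13.8 per unit

Social marginal benefit = demand + MEB = 88.1 - 2.6Q.
Set SMB = MC: 88.1 - 2.6Q = 8.8 + 3.0Q → Q* = 14.1607.
The Pigouvian subsidy equals MEB at Q*: 6.7 + 0.5×14.1607 = 13.7804.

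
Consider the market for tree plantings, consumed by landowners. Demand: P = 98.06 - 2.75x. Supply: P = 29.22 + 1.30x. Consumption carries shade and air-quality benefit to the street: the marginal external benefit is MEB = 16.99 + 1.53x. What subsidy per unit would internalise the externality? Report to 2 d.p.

subsidy = 69.10 per unit

Social marginal benefit = demand + MEB = 115.05 - 1.22x.
Set SMB = MC: 115.05 - 1.22x = 29.22 + 1.30x → x* = 34.0595.
The Pigouvian subsidy equals MEB at x*: 16.99 + 1.53×34.0595 = 69.1010.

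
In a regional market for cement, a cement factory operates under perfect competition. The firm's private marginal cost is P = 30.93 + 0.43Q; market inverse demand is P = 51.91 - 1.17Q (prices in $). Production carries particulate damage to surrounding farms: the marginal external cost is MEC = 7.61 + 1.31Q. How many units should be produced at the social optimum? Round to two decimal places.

Q* = 4.59

Social marginal cost = private MC + MEC = 38.54 + 1.74Q.
Set SMC = demand: 38.54 + 1.74Q = 51.91 - 1.17Q → Q* = 4.5945.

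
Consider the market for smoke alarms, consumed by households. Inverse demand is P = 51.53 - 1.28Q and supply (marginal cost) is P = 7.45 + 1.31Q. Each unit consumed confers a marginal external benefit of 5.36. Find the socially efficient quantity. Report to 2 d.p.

Q* = 19.09

Social marginal benefit = demand + MEB = 56.89 - 1.28Q.
Set SMB = MC: 56.89 - 1.28Q = 7.45 + 1.31Q → Q* = 19.0888.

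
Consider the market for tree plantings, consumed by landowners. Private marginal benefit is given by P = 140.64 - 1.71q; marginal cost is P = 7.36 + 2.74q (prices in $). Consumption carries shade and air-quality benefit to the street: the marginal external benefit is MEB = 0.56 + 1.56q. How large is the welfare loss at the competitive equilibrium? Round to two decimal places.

DWL = $386.79

Market equilibrium (private): 7.36 + 2.74q = 140.64 - 1.71q → q_m = 29.9506.
Social marginal benefit = demand + MEB = 141.20 - 0.15q.
Set SMB = MC: 141.20 - 0.15q = 7.36 + 2.74q → q* = 46.3114.
Between q* and q_m the wedge SMB − MC runs linearly from 0 to MEB(q_m), so the loss is a triangle.
DWL = ½ × 16.3608 × 47.2829 = 386.7930.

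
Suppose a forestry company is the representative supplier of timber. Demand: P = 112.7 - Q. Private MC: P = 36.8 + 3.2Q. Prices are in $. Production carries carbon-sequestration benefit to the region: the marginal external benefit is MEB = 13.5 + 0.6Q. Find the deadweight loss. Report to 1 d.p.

Market equilibrium (private): 36.8 + 3.2Q = 112.7 - Q → Q_m = 18.0714.
Social marginal cost = private MC − MEB = 23.3 + 2.6Q.
Set SMC = demand: 23.3 + 2.6Q = 112.7 - Q → Q* = 24.8333.
Between Q* and Q_m the wedge demand − SMC runs linearly from 0 to MEB(Q_m), so the loss is a triangle.
DWL = ½ × 6.7619 × 24.3429 = 82.3021.

DWL = $82.3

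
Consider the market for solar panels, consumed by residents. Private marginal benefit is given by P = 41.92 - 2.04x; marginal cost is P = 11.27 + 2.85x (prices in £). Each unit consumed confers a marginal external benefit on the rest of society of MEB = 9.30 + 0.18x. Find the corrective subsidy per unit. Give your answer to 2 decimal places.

Social marginal benefit = demand + MEB = 51.22 - 1.86x.
Set SMB = MC: 51.22 - 1.86x = 11.27 + 2.85x → x* = 8.4820.
The Pigouvian subsidy equals MEB at x*: 9.30 + 0.18×8.4820 = 10.8268.

subsidy = £10.83 per unit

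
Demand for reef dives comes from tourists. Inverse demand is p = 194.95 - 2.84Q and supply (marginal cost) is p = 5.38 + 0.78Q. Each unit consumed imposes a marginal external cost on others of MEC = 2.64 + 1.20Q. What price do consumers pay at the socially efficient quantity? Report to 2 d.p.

Social marginal benefit = demand − MEC = 192.31 - 4.04Q.
Set SMB = MC: 192.31 - 4.04Q = 5.38 + 0.78Q → Q* = 38.7822.
Consumer price on the demand curve at Q*: 194.95 − 2.84×38.7822 = 84.8086.

P = 84.81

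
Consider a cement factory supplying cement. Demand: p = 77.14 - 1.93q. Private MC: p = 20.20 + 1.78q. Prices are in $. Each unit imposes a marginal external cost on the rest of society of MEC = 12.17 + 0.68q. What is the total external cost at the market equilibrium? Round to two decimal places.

$266.87

Market equilibrium (private): 20.20 + 1.78q = 77.14 - 1.93q → q_m = 15.3477.
Total external cost = ∫₀^{q_m} (12.17 + 0.68q) dq = 12.17×15.3477 + ½×0.68×15.3477² = 266.8692.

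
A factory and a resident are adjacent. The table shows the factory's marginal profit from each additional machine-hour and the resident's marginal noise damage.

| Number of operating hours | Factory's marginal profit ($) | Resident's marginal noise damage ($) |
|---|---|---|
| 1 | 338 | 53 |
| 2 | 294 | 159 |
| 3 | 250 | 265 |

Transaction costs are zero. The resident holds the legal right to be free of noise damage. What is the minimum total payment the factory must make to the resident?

Efficient level: marginal profit ≥ marginal noise damage through level 2, so k* = 2.
With the resident holding the right, the factory must at least compensate total damage at k*: 53 + 159 = 212.

$212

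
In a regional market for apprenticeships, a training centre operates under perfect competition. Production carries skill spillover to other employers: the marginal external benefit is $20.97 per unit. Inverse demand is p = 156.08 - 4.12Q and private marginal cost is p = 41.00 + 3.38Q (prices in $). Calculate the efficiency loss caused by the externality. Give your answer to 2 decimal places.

DWL = $29.32

Market equilibrium (private): 41.00 + 3.38Q = 156.08 - 4.12Q → Q_m = 15.3440.
Social marginal cost = private MC − MEB = 20.03 + 3.38Q.
Set SMC = demand: 20.03 + 3.38Q = 156.08 - 4.12Q → Q* = 18.1400.
Height of the DWL triangle at Q_m is demand(Q_m) − SMC(Q_m) = MEB(Q_m) = 20.9700.
DWL = ½ × 2.7960 × 20.9700 = 29.3161.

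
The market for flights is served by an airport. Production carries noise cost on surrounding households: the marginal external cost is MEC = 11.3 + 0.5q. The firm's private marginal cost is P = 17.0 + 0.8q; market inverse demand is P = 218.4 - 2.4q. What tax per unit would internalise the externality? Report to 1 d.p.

Social marginal cost = private MC + MEC = 28.3 + 1.3q.
Set SMC = demand: 28.3 + 1.3q = 218.4 - 2.4q → q* = 51.3784.
The Pigouvian tax equals MEC at q*: 11.3 + 0.5×51.3784 = 36.9892.

tax = 37.0 per unit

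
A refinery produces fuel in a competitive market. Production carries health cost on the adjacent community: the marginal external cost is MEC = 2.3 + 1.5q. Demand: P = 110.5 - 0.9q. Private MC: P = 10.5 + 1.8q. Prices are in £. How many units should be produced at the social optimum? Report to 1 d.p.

q* = 23.3

Social marginal cost = private MC + MEC = 12.8 + 3.3q.
Set SMC = demand: 12.8 + 3.3q = 110.5 - 0.9q → q* = 23.2619.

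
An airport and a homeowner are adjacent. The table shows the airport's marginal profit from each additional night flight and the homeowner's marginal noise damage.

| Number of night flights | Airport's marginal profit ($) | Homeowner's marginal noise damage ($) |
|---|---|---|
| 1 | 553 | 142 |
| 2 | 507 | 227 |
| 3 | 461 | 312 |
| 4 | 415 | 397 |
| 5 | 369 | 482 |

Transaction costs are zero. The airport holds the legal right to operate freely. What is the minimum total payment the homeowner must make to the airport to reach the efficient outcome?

$369

Left alone the airport would choose level 5 (marginal profit stays positive).
Efficient level: k* = 4 (marginal profit ≥ marginal noise damage through 4).
The homeowner must at least cover the airport's forgone profit from cutting 5→4: 369 = 369.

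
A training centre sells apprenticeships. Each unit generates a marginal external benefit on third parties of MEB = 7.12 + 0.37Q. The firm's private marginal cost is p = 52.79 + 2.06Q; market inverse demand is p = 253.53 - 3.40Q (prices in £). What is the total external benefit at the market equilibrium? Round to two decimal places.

£511.84

Market equilibrium (private): 52.79 + 2.06Q = 253.53 - 3.40Q → Q_m = 36.7656.
Total external benefit = ∫₀^{Q_m} (7.12 + 0.37Q) dQ = 7.12×36.7656 + ½×0.37×36.7656² = 511.8373.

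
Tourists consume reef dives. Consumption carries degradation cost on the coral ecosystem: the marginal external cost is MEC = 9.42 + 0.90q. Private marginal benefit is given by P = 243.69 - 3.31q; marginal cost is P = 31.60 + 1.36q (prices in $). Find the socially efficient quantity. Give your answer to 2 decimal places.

q* = 36.39

Social marginal benefit = demand − MEC = 234.27 - 4.21q.
Set SMB = MC: 234.27 - 4.21q = 31.60 + 1.36q → q* = 36.3860.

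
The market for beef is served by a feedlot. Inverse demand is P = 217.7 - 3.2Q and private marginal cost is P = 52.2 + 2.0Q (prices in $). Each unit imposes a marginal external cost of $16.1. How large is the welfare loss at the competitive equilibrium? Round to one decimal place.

Market equilibrium (private): 52.2 + 2.0Q = 217.7 - 3.2Q → Q_m = 31.8269.
Social marginal cost = private MC + MEC = 68.3 + 2.0Q.
Set SMC = demand: 68.3 + 2.0Q = 217.7 - 3.2Q → Q* = 28.7308.
Between Q* and Q_m the wedge SMC − demand runs linearly from 0 to MEC(Q_m), so the loss is a triangle.
DWL = ½ × 3.0961 × 16.1000 = 24.9236.

DWL = $24.9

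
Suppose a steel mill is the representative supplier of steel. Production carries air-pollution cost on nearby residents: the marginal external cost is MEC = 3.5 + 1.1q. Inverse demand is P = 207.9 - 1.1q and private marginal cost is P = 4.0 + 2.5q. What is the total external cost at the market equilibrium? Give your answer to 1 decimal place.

1962.6

Market equilibrium (private): 4.0 + 2.5q = 207.9 - 1.1q → q_m = 56.6389.
Total external cost = ∫₀^{q_m} (3.5 + 1.1q) dq = 3.5×56.6389 + ½×1.1×56.6389² = 1962.6169.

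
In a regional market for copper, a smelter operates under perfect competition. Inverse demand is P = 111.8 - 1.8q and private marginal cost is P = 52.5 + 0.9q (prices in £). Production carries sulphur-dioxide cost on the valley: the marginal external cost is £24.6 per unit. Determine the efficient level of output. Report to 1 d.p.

Social marginal cost = private MC + MEC = 77.1 + 0.9q.
Set SMC = demand: 77.1 + 0.9q = 111.8 - 1.8q → q* = 12.8519.

q* = 12.9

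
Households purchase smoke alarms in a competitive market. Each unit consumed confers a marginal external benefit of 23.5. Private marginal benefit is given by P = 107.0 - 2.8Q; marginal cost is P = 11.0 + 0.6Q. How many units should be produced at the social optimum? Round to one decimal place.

Q* = 35.1

Social marginal benefit = demand + MEB = 130.5 - 2.8Q.
Set SMB = MC: 130.5 - 2.8Q = 11.0 + 0.6Q → Q* = 35.1471.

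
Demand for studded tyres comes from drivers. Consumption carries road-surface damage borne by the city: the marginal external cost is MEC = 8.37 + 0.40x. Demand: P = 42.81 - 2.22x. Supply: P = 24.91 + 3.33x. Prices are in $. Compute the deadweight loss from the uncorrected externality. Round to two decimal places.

DWL = $7.84

Market equilibrium (private): 24.91 + 3.33x = 42.81 - 2.22x → x_m = 3.2252.
Social marginal benefit = demand − MEC = 34.44 - 2.62x.
Set SMB = MC: 34.44 - 2.62x = 24.91 + 3.33x → x* = 1.6017.
Between x* and x_m the wedge MC − SMB runs linearly from 0 to MEC(x_m), so the loss is a triangle.
DWL = ½ × 1.6235 × 9.6601 = 7.8416.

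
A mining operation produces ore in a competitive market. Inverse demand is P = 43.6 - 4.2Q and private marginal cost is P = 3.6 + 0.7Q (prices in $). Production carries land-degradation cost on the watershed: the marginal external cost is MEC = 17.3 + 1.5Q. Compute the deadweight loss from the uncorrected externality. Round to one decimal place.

Market equilibrium (private): 3.6 + 0.7Q = 43.6 - 4.2Q → Q_m = 8.1633.
Social marginal cost = private MC + MEC = 20.9 + 2.2Q.
Set SMC = demand: 20.9 + 2.2Q = 43.6 - 4.2Q → Q* = 3.5469.
Between Q* and Q_m the wedge SMC − demand runs linearly from 0 to MEC(Q_m), so the loss is a triangle.
DWL = ½ × 4.6164 × 29.5449 = 68.1955.

DWL = $68.2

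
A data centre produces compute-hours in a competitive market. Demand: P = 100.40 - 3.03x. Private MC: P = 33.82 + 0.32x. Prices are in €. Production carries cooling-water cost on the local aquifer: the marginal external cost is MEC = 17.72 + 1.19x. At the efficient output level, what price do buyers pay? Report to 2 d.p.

P = €67.79

Social marginal cost = private MC + MEC = 51.54 + 1.51x.
Set SMC = demand: 51.54 + 1.51x = 100.40 - 3.03x → x* = 10.7621.
Consumer price on the demand curve at x*: 100.40 − 3.03×10.7621 = 67.7908.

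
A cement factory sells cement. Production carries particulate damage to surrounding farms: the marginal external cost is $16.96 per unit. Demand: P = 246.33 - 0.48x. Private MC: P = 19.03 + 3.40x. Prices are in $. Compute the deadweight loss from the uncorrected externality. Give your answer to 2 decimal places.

Market equilibrium (private): 19.03 + 3.40x = 246.33 - 0.48x → x_m = 58.5825.
Social marginal cost = private MC + MEC = 35.99 + 3.40x.
Set SMC = demand: 35.99 + 3.40x = 246.33 - 0.48x → x* = 54.2113.
The loss is the area between SMC and demand from x* to x_m; with linear curves that's a triangle of height MEC(x_m).
DWL = ½ × 4.3712 × 16.9600 = 37.0678.

DWL = $37.07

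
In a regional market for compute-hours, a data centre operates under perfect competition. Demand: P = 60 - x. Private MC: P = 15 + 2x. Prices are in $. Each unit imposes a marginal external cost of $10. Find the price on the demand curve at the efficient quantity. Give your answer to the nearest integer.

P = $48

Social marginal cost = private MC + MEC = 25 + 2x.
Set SMC = demand: 25 + 2x = 60 - x → x* = 11.6667.
Consumer price on the demand curve at x*: 60 − 1×11.6667 = 48.3333.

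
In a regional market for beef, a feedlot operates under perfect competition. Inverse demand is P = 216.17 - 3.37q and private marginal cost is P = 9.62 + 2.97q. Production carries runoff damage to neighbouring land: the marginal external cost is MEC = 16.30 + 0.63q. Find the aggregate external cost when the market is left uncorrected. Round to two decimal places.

865.37

Market equilibrium (private): 9.62 + 2.97q = 216.17 - 3.37q → q_m = 32.5789.
Total external cost = ∫₀^{q_m} (16.30 + 0.63q) dq = 16.30×32.5789 + ½×0.63×32.5789² = 865.3723.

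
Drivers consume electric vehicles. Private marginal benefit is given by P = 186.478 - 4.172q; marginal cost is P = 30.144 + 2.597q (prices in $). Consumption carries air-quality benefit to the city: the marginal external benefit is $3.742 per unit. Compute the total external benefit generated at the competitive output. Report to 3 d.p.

$86.424

Market equilibrium (private): 30.144 + 2.597q = 186.478 - 4.172q → q_m = 23.0956.
Total external benefit = MEB × q_m = 3.742 × 23.0956 = 86.4237.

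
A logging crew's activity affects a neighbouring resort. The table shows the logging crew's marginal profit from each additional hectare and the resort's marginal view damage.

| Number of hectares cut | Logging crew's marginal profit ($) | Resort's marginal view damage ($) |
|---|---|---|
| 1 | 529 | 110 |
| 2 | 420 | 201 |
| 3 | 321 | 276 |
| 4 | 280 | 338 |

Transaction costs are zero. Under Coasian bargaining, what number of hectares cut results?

3

Bargaining reaches the level where marginal profit last exceeds marginal view damage.
That holds through level 3 (321 ≥ 276) but not at 4 (280 < 338).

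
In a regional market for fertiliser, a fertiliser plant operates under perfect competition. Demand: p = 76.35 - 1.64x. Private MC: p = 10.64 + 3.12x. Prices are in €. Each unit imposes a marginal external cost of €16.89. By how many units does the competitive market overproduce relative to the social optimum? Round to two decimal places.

3.55 units

Market equilibrium (private): 10.64 + 3.12x = 76.35 - 1.64x → x_m = 13.8046.
Social marginal cost = private MC + MEC = 27.53 + 3.12x.
Set SMC = demand: 27.53 + 3.12x = 76.35 - 1.64x → x* = 10.2563.
Gap = |13.8046 − 10.2563| = 3.5483.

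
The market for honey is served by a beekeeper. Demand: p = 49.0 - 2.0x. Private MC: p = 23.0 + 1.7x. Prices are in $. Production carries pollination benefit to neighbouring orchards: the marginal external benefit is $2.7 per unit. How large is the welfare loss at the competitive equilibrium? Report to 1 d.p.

Market equilibrium (private): 23.0 + 1.7x = 49.0 - 2.0x → x_m = 7.0270.
Social marginal cost = private MC − MEB = 20.3 + 1.7x.
Set SMC = demand: 20.3 + 1.7x = 49.0 - 2.0x → x* = 7.7568.
The loss is the area between SMC and demand from x* to x_m; with linear curves that's a triangle of height MEB(x_m).
DWL = ½ × 0.7298 × 2.7000 = 0.9852.

DWL = $1.0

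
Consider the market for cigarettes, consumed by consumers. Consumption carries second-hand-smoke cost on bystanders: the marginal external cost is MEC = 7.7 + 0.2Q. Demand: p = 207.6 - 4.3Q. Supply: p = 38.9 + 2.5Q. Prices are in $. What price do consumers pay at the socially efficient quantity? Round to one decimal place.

P = $108.7

Social marginal benefit = demand − MEC = 199.9 - 4.5Q.
Set SMB = MC: 199.9 - 4.5Q = 38.9 + 2.5Q → Q* = 23.0000.
Consumer price on the demand curve at Q*: 207.6 − 4.3×23.0000 = 108.7000.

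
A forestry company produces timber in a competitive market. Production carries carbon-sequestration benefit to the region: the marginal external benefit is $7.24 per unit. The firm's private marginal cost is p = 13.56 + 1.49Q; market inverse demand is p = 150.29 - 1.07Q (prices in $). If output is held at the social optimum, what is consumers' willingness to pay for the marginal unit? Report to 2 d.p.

Social marginal cost = private MC − MEB = 6.32 + 1.49Q.
Set SMC = demand: 6.32 + 1.49Q = 150.29 - 1.07Q → Q* = 56.2383.
Consumer price on the demand curve at Q*: 150.29 − 1.07×56.2383 = 90.1150.

P = $90.12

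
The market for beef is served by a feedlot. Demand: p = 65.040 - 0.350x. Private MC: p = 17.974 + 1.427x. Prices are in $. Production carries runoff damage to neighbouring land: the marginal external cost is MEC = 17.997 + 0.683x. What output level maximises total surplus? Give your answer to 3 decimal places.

Social marginal cost = private MC + MEC = 35.971 + 2.110x.
Set SMC = demand: 35.971 + 2.110x = 65.040 - 0.350x → x* = 11.8167.

x* = 11.817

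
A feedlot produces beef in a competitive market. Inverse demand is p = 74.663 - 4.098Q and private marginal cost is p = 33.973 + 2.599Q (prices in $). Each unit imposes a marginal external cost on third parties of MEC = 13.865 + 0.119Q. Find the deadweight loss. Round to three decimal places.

Market equilibrium (private): 33.973 + 2.599Q = 74.663 - 4.098Q → Q_m = 6.0759.
Social marginal cost = private MC + MEC = 47.838 + 2.718Q.
Set SMC = demand: 47.838 + 2.718Q = 74.663 - 4.098Q → Q* = 3.9356.
Between Q* and Q_m the wedge SMC − demand runs linearly from 0 to MEC(Q_m), so the loss is a triangle.
DWL = ½ × 2.1403 × 14.5880 = 15.6113.

DWL = $15.611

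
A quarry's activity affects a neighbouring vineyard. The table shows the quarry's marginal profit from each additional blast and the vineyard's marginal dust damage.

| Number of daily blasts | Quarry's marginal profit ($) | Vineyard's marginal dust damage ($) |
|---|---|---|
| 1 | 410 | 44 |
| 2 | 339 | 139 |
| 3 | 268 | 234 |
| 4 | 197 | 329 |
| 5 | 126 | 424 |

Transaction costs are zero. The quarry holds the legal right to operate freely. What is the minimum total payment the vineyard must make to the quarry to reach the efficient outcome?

Left alone the quarry would choose level 5 (marginal profit stays positive).
Efficient level: k* = 3 (marginal profit ≥ marginal dust damage through 3).
The vineyard must at least cover the quarry's forgone profit from cutting 5→3: 197 + 126 = 323.

$323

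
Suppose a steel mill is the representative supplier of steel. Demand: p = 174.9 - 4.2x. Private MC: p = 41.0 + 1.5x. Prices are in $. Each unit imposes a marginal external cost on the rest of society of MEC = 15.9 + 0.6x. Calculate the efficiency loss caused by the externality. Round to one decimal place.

Market equilibrium (private): 41.0 + 1.5x = 174.9 - 4.2x → x_m = 23.4912.
Social marginal cost = private MC + MEC = 56.9 + 2.1x.
Set SMC = demand: 56.9 + 2.1x = 174.9 - 4.2x → x* = 18.7302.
Between x* and x_m the wedge SMC − demand runs linearly from 0 to MEC(x_m), so the loss is a triangle.
DWL = ½ × 4.7610 × 29.9947 = 71.4024.

DWL = $71.4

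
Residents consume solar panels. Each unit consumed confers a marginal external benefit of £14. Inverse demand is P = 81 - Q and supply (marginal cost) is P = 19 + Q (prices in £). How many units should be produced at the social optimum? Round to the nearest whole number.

Social marginal benefit = demand + MEB = 95 - Q.
Set SMB = MC: 95 - Q = 19 + Q → Q* = 38.0000.

Q* = 38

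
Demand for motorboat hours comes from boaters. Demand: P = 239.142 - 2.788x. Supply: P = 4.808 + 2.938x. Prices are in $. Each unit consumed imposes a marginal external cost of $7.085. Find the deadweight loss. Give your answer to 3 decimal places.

Market equilibrium (private): 4.808 + 2.938x = 239.142 - 2.788x → x_m = 40.9246.
Social marginal benefit = demand − MEC = 232.057 - 2.788x.
Set SMB = MC: 232.057 - 2.788x = 4.808 + 2.938x → x* = 39.6872.
The welfare-loss triangle has base |x_m − x*| and height MEC(x_m) (the vertical gap between SMB and MC is zero at x* and MEC at x_m).
DWL = ½ × 1.2374 × 7.0850 = 4.3835.

DWL = $4.383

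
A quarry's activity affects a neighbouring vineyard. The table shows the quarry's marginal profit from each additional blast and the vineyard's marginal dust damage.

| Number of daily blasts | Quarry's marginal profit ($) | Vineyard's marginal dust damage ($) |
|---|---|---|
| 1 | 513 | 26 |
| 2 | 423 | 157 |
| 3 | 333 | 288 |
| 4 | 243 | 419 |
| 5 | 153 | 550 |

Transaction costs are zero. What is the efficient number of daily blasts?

Bargaining reaches the level where marginal profit last exceeds marginal dust damage.
That holds through level 3 (333 ≥ 288) but not at 4 (243 < 419).

3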